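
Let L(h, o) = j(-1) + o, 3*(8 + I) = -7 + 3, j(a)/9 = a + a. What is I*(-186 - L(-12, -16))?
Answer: 4256/3 ≈ 1418.7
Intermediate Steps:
j(a) = 18*a (j(a) = 9*(a + a) = 9*(2*a) = 18*a)
I = -28/3 (I = -8 + (-7 + 3)/3 = -8 + (⅓)*(-4) = -8 - 4/3 = -28/3 ≈ -9.3333)
L(h, o) = -18 + o (L(h, o) = 18*(-1) + o = -18 + o)
I*(-186 - L(-12, -16)) = -28*(-186 - (-18 - 16))/3 = -28*(-186 - 1*(-34))/3 = -28*(-186 + 34)/3 = -28/3*(-152) = 4256/3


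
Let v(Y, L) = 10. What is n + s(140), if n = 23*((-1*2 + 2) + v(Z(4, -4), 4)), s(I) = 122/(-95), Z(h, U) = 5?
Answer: 21728/95 ≈ 228.72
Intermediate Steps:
s(I) = -122/95 (s(I) = 122*(-1/95) = -122/95)
n = 230 (n = 23*((-1*2 + 2) + 10) = 23*((-2 + 2) + 10) = 23*(0 + 10) = 23*10 = 230)
n + s(140) = 230 - 122/95 = 21728/95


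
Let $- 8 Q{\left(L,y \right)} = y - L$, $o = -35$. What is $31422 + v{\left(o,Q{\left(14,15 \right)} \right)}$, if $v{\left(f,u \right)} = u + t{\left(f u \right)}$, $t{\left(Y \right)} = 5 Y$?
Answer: $\frac{125775}{4} \approx 31444.0$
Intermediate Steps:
$Q{\left(L,y \right)} = - \frac{y}{8} + \frac{L}{8}$ ($Q{\left(L,y \right)} = - \frac{y - L}{8} = - \frac{y}{8} + \frac{L}{8}$)
$v{\left(f,u \right)} = u + 5 f u$
$31422 + v{\left(o,Q{\left(14,15 \right)} \right)} = 31422 + \left(\left(- \frac{1}{8}\right) 15 + \frac{1}{8} \cdot 14\right) \left(1 + 5 \left(-35\right)\right) = 31422 + \left(- \frac{15}{8} + \frac{7}{4}\right) \left(1 - 175\right) = 31422 - - \frac{87}{4} = 31422 + \frac{87}{4} = \frac{125775}{4}$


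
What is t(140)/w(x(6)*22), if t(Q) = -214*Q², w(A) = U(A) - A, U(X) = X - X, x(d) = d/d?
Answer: 2097200/11 ≈ 1.9065e+5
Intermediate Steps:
x(d) = 1
U(X) = 0
w(A) = -A (w(A) = 0 - A = -A)
t(140)/w(x(6)*22) = (-214*140²)/((-22)) = (-214*19600)/((-1*22)) = -4194400/(-22) = -4194400*(-1/22) = 2097200/11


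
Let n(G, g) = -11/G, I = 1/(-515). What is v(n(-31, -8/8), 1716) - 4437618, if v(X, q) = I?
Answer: -2285373271/515 ≈ -4.4376e+6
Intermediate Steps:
I = -1/515 ≈ -0.0019417
v(X, q) = -1/515
v(n(-31, -8/8), 1716) - 4437618 = -1/515 - 4437618 = -2285373271/515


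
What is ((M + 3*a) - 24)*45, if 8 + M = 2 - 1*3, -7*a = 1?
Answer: -10530/7 ≈ -1504.3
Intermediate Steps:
a = -1/7 (a = -1/7*1 = -1/7 ≈ -0.14286)
M = -9 (M = -8 + (2 - 1*3) = -8 + (2 - 3) = -8 - 1 = -9)
((M + 3*a) - 24)*45 = ((-9 + 3*(-1/7)) - 24)*45 = ((-9 - 3/7) - 24)*45 = (-66/7 - 24)*45 = -234/7*45 = -10530/7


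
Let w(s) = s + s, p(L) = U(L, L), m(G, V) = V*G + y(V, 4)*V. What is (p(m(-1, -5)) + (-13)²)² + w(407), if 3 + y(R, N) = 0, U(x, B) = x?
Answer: 36535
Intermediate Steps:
y(R, N) = -3 (y(R, N) = -3 + 0 = -3)
m(G, V) = -3*V + G*V (m(G, V) = V*G - 3*V = G*V - 3*V = -3*V + G*V)
p(L) = L
w(s) = 2*s
(p(m(-1, -5)) + (-13)²)² + w(407) = (-5*(-3 - 1) + (-13)²)² + 2*407 = (-5*(-4) + 169)² + 814 = (20 + 169)² + 814 = 189² + 814 = 35721 + 814 = 36535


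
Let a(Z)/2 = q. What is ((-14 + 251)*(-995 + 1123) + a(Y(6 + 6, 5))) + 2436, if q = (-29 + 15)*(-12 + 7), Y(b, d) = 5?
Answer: 32912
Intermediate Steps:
q = 70 (q = -14*(-5) = 70)
a(Z) = 140 (a(Z) = 2*70 = 140)
((-14 + 251)*(-995 + 1123) + a(Y(6 + 6, 5))) + 2436 = ((-14 + 251)*(-995 + 1123) + 140) + 2436 = (237*128 + 140) + 2436 = (30336 + 140) + 2436 = 30476 + 2436 = 32912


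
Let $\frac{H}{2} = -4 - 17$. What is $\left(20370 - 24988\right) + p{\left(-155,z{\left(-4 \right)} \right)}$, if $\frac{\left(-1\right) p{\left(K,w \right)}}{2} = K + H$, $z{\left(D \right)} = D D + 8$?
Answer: $-4224$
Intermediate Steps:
$H = -42$ ($H = 2 \left(-4 - 17\right) = 2 \left(-21\right) = -42$)
$z{\left(D \right)} = 8 + D^{2}$ ($z{\left(D \right)} = D^{2} + 8 = 8 + D^{2}$)
$p{\left(K,w \right)} = 84 - 2 K$ ($p{\left(K,w \right)} = - 2 \left(K - 42\right) = - 2 \left(-42 + K\right) = 84 - 2 K$)
$\left(20370 - 24988\right) + p{\left(-155,z{\left(-4 \right)} \right)} = \left(20370 - 24988\right) + \left(84 - -310\right) = -4618 + \left(84 + 310\right) = -4618 + 394 = -4224$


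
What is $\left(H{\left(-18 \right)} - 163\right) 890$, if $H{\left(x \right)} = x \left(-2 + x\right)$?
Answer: $175330$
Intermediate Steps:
$\left(H{\left(-18 \right)} - 163\right) 890 = \left(- 18 \left(-2 - 18\right) - 163\right) 890 = \left(\left(-18\right) \left(-20\right) - 163\right) 890 = \left(360 - 163\right) 890 = 197 \cdot 890 = 175330$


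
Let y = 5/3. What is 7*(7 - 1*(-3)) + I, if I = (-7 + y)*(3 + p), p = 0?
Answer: 54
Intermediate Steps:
y = 5/3 (y = 5*(1/3) = 5/3 ≈ 1.6667)
I = -16 (I = (-7 + 5/3)*(3 + 0) = -16/3*3 = -16)
7*(7 - 1*(-3)) + I = 7*(7 - 1*(-3)) - 16 = 7*(7 + 3) - 16 = 7*10 - 16 = 70 - 16 = 54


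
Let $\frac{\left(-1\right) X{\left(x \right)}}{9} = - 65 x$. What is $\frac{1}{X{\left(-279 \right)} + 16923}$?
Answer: $- \frac{1}{146292} \approx -6.8356 \cdot 10^{-6}$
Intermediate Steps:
$X{\left(x \right)} = 585 x$ ($X{\left(x \right)} = - 9 \left(- 65 x\right) = 585 x$)
$\frac{1}{X{\left(-279 \right)} + 16923} = \frac{1}{585 \left(-279\right) + 16923} = \frac{1}{-163215 + 16923} = \frac{1}{-146292} = - \frac{1}{146292}$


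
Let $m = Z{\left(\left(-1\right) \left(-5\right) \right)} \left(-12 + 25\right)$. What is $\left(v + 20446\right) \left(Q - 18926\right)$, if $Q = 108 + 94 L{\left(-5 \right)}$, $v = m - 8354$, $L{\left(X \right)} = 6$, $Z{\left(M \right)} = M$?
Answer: $-221913878$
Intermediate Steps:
$m = 65$ ($m = \left(-1\right) \left(-5\right) \left(-12 + 25\right) = 5 \cdot 13 = 65$)
$v = -8289$ ($v = 65 - 8354 = -8289$)
$Q = 672$ ($Q = 108 + 94 \cdot 6 = 108 + 564 = 672$)
$\left(v + 20446\right) \left(Q - 18926\right) = \left(-8289 + 20446\right) \left(672 - 18926\right) = 12157 \left(-18254\right) = -221913878$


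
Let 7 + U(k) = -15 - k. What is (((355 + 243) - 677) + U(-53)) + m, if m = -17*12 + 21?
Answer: -231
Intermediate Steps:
U(k) = -22 - k (U(k) = -7 + (-15 - k) = -22 - k)
m = -183 (m = -204 + 21 = -183)
(((355 + 243) - 677) + U(-53)) + m = (((355 + 243) - 677) + (-22 - 1*(-53))) - 183 = ((598 - 677) + (-22 + 53)) - 183 = (-79 + 31) - 183 = -48 - 183 = -231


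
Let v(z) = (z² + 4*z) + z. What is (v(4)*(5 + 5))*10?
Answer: 3600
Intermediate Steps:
v(z) = z² + 5*z
(v(4)*(5 + 5))*10 = ((4*(5 + 4))*(5 + 5))*10 = ((4*9)*10)*10 = (36*10)*10 = 360*10 = 3600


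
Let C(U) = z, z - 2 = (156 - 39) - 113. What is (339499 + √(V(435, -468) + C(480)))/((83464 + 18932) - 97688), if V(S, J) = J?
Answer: 339499/4708 + I*√462/4708 ≈ 72.111 + 0.0045655*I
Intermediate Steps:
z = 6 (z = 2 + ((156 - 39) - 113) = 2 + (117 - 113) = 2 + 4 = 6)
C(U) = 6
(339499 + √(V(435, -468) + C(480)))/((83464 + 18932) - 97688) = (339499 + √(-468 + 6))/((83464 + 18932) - 97688) = (339499 + √(-462))/(102396 - 97688) = (339499 + I*√462)/4708 = (339499 + I*√462)*(1/4708) = 339499/4708 + I*√462/4708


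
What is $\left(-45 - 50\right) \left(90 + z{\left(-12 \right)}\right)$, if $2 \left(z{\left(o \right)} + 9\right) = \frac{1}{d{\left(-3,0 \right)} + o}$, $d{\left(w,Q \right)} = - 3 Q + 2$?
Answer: $- \frac{30761}{4} \approx -7690.3$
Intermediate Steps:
$d{\left(w,Q \right)} = 2 - 3 Q$
$z{\left(o \right)} = -9 + \frac{1}{2 \left(2 + o\right)}$ ($z{\left(o \right)} = -9 + \frac{1}{2 \left(\left(2 - 0\right) + o\right)} = -9 + \frac{1}{2 \left(\left(2 + 0\right) + o\right)} = -9 + \frac{1}{2 \left(2 + o\right)}$)
$\left(-45 - 50\right) \left(90 + z{\left(-12 \right)}\right) = \left(-45 - 50\right) \left(90 + \frac{-35 - -216}{2 \left(2 - 12\right)}\right) = \left(-45 - 50\right) \left(90 + \frac{-35 + 216}{2 \left(-10\right)}\right) = - 95 \left(90 + \frac{1}{2} \left(- \frac{1}{10}\right) 181\right) = - 95 \left(90 - \frac{181}{20}\right) = \left(-95\right) \frac{1619}{20} = - \frac{30761}{4}$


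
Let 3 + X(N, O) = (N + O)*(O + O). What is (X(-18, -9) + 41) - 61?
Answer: 463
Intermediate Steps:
X(N, O) = -3 + 2*O*(N + O) (X(N, O) = -3 + (N + O)*(O + O) = -3 + (N + O)*(2*O) = -3 + 2*O*(N + O))
(X(-18, -9) + 41) - 61 = ((-3 + 2*(-9)**2 + 2*(-18)*(-9)) + 41) - 61 = ((-3 + 2*81 + 324) + 41) - 61 = ((-3 + 162 + 324) + 41) - 61 = (483 + 41) - 61 = 524 - 61 = 463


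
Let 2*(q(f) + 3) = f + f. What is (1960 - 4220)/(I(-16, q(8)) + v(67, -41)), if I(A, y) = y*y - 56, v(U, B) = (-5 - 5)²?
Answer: -2260/69 ≈ -32.754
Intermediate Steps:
v(U, B) = 100 (v(U, B) = (-10)² = 100)
q(f) = -3 + f (q(f) = -3 + (f + f)/2 = -3 + (2*f)/2 = -3 + f)
I(A, y) = -56 + y² (I(A, y) = y² - 56 = -56 + y²)
(1960 - 4220)/(I(-16, q(8)) + v(67, -41)) = (1960 - 4220)/((-56 + (-3 + 8)²) + 100) = -2260/((-56 + 5²) + 100) = -2260/((-56 + 25) + 100) = -2260/(-31 + 100) = -2260/69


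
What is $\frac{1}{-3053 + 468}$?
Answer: $- \frac{1}{2585} \approx -0.00038685$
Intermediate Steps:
$\frac{1}{-3053 + 468} = \frac{1}{-2585} = - \frac{1}{2585}$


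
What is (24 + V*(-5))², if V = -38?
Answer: 45796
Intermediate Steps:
(24 + V*(-5))² = (24 - 38*(-5))² = (24 + 190)² = 214² = 45796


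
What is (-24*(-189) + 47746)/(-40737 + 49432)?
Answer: 52282/8695 ≈ 6.0129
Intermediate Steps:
(-24*(-189) + 47746)/(-40737 + 49432) = (4536 + 47746)/8695 = 52282*(1/8695) = 52282/8695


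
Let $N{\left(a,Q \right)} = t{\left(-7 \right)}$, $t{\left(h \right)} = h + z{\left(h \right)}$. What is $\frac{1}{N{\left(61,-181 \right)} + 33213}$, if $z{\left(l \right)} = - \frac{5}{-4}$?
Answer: $\frac{4}{132829} \approx 3.0114 \cdot 10^{-5}$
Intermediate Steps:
$z{\left(l \right)} = \frac{5}{4}$ ($z{\left(l \right)} = \left(-5\right) \left(- \frac{1}{4}\right) = \frac{5}{4}$)
$t{\left(h \right)} = \frac{5}{4} + h$ ($t{\left(h \right)} = h + \frac{5}{4} = \frac{5}{4} + h$)
$N{\left(a,Q \right)} = - \frac{23}{4}$ ($N{\left(a,Q \right)} = \frac{5}{4} - 7 = - \frac{23}{4}$)
$\frac{1}{N{\left(61,-181 \right)} + 33213} = \frac{1}{- \frac{23}{4} + 33213} = \frac{1}{\frac{132829}{4}} = \frac{4}{132829}$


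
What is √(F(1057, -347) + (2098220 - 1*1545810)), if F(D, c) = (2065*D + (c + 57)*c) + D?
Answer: √2836802 ≈ 1684.3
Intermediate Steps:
F(D, c) = 2066*D + c*(57 + c) (F(D, c) = (2065*D + (57 + c)*c) + D = (2065*D + c*(57 + c)) + D = 2066*D + c*(57 + c))
√(F(1057, -347) + (2098220 - 1*1545810)) = √(((-347)² + 57*(-347) + 2066*1057) + (2098220 - 1*1545810)) = √((120409 - 19779 + 2183762) + (2098220 - 1545810)) = √(2284392 + 552410) = √2836802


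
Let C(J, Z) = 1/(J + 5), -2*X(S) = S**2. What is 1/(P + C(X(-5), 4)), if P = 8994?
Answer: 15/134908 ≈ 0.00011119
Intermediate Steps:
X(S) = -S**2/2
C(J, Z) = 1/(5 + J)
1/(P + C(X(-5), 4)) = 1/(8994 + 1/(5 - 1/2*(-5)**2)) = 1/(8994 + 1/(5 - 1/2*25)) = 1/(8994 + 1/(5 - 25/2)) = 1/(8994 + 1/(-15/2)) = 1/(8994 - 2/15) = 1/(134908/15) = 15/134908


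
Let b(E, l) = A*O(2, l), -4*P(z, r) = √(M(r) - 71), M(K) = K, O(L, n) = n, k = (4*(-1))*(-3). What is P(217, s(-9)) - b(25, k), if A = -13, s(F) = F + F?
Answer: 156 - I*√89/4 ≈ 156.0 - 2.3585*I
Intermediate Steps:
k = 12 (k = -4*(-3) = 12)
s(F) = 2*F
P(z, r) = -√(-71 + r)/4 (P(z, r) = -√(r - 71)/4 = -√(-71 + r)/4)
b(E, l) = -13*l
P(217, s(-9)) - b(25, k) = -√(-71 + 2*(-9))/4 - (-13)*12 = -√(-71 - 18)/4 - 1*(-156) = -I*√89/4 + 156 = 156 - I*√89/4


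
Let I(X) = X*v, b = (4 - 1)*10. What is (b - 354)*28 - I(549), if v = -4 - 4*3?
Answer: -288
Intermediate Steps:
v = -16 (v = -4 - 12 = -16)
b = 30 (b = 3*10 = 30)
I(X) = -16*X (I(X) = X*(-16) = -16*X)
(b - 354)*28 - I(549) = (30 - 354)*28 - (-16)*549 = -324*28 - 1*(-8784) = -9072 + 8784 = -288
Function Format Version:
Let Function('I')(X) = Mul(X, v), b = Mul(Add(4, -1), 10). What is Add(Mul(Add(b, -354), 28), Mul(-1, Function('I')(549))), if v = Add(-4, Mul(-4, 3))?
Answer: -288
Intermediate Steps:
v = -16 (v = Add(-4, -12) = -16)
b = 30 (b = Mul(3, 10) = 30)
Function('I')(X) = Mul(-16, X) (Function('I')(X) = Mul(X, -16) = Mul(-16, X))
Add(Mul(Add(b, -354), 28), Mul(-1, Function('I')(549))) = Add(Mul(Add(30, -354), 28), Mul(-1, Mul(-16, 549))) = Add(Mul(-324, 28), Mul(-1, -8784)) = Add(-9072, 8784) = -288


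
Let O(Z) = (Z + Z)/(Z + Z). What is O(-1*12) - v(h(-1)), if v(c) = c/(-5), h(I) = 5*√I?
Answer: 1 + I ≈ 1.0 + 1.0*I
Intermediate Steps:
v(c) = -c/5 (v(c) = c*(-⅕) = -c/5)
O(Z) = 1 (O(Z) = (2*Z)/((2*Z)) = (2*Z)*(1/(2*Z)) = 1)
O(-1*12) - v(h(-1)) = 1 - (-1)*5*√(-1)/5 = 1 - (-1)*5*I/5 = 1 - (-1)*I = 1 + I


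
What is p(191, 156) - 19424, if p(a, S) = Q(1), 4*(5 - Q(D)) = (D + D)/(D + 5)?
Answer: -233029/12 ≈ -19419.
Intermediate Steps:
Q(D) = 5 - D/(2*(5 + D)) (Q(D) = 5 - (D + D)/(4*(D + 5)) = 5 - 2*D/(4*(5 + D)) = 5 - D/(2*(5 + D)))
p(a, S) = 59/12 (p(a, S) = (50 + 9*1)/(2*(5 + 1)) = (½)*(50 + 9)/6 = (½)*(⅙)*59 = 59/12)
p(191, 156) - 19424 = 59/12 - 19424 = -233029/12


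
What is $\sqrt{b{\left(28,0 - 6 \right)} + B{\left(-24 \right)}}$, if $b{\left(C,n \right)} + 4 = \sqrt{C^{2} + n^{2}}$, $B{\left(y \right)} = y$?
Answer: $\sqrt{-28 + 2 \sqrt{205}} \approx 0.79727$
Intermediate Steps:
$b{\left(C,n \right)} = -4 + \sqrt{C^{2} + n^{2}}$
$\sqrt{b{\left(28,0 - 6 \right)} + B{\left(-24 \right)}} = \sqrt{\left(-4 + \sqrt{28^{2} + \left(0 - 6\right)^{2}}\right) - 24} = \sqrt{\left(-4 + \sqrt{784 + \left(0 - 6\right)^{2}}\right) - 24} = \sqrt{\left(-4 + \sqrt{784 + \left(-6\right)^{2}}\right) - 24} = \sqrt{\left(-4 + \sqrt{784 + 36}\right) - 24} = \sqrt{\left(-4 + \sqrt{820}\right) - 24} = \sqrt{\left(-4 + 2 \sqrt{205}\right) - 24} = \sqrt{-28 + 2 \sqrt{205}}$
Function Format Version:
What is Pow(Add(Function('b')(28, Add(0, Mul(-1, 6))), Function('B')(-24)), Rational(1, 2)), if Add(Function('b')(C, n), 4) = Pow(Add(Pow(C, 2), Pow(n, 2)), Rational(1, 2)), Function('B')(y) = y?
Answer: Pow(Add(-28, Mul(2, Pow(205, Rational(1, 2)))), Rational(1, 2)) ≈ 0.79727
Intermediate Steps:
Function('b')(C, n) = Add(-4, Pow(Add(Pow(C, 2), Pow(n, 2)), Rational(1, 2)))
Pow(Add(Function('b')(28, Add(0, Mul(-1, 6))), Function('B')(-24)), Rational(1, 2)) = Pow(Add(Add(-4, Pow(Add(Pow(28, 2), Pow(Add(0, Mul(-1, 6)), 2)), Rational(1, 2))), -24), Rational(1, 2)) = Pow(Add(Add(-4, Pow(Add(784, Pow(Add(0, -6), 2)), Rational(1, 2))), -24), Rational(1, 2)) = Pow(Add(Add(-4, Pow(Add(784, Pow(-6, 2)), Rational(1, 2))), -24), Rational(1, 2)) = Pow(Add(Add(-4, Pow(Add(784, 36), Rational(1, 2))), -24), Rational(1, 2)) = Pow(Add(Add(-4, Pow(820, Rational(1, 2))), -24), Rational(1, 2)) = Pow(Add(Add(-4, Mul(2, Pow(205, Rational(1, 2)))), -24), Rational(1, 2)) = Pow(Add(-28, Mul(2, Pow(205, Rational(1, 2)))), Rational(1, 2))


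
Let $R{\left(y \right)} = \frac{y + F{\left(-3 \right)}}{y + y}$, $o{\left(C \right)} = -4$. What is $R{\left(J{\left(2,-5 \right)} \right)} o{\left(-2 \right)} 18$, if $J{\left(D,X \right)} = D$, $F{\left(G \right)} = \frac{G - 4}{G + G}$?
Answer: $-57$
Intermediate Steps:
$F{\left(G \right)} = \frac{-4 + G}{2 G}$
$R{\left(y \right)} = \frac{\frac{7}{6} + y}{2 y}$ ($R{\left(y \right)} = \frac{y + \frac{-4 - 3}{2 \left(-3\right)}}{y + y} = \frac{y + \frac{1}{2} \left(- \frac{1}{3}\right) \left(-7\right)}{2 y} = \left(y + \frac{7}{6}\right) \frac{1}{2 y} = \left(\frac{7}{6} + y\right) \frac{1}{2 y} = \frac{\frac{7}{6} + y}{2 y}$)
$R{\left(J{\left(2,-5 \right)} \right)} o{\left(-2 \right)} 18 = \frac{7 + 6 \cdot 2}{12 \cdot 2} \left(-4\right) 18 = \frac{1}{12} \cdot \frac{1}{2} \left(7 + 12\right) \left(-4\right) 18 = \frac{1}{12} \cdot \frac{1}{2} \cdot 19 \left(-4\right) 18 = \frac{19}{24} \left(-4\right) 18 = \left(- \frac{19}{6}\right) 18 = -57$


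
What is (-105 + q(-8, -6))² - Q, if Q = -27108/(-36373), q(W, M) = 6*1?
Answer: 356464665/36373 ≈ 9800.3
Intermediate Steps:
q(W, M) = 6
Q = 27108/36373 (Q = -27108*(-1/36373) = 27108/36373 ≈ 0.74528)
(-105 + q(-8, -6))² - Q = (-105 + 6)² - 1*27108/36373 = (-99)² - 27108/36373 = 9801 - 27108/36373 = 356464665/36373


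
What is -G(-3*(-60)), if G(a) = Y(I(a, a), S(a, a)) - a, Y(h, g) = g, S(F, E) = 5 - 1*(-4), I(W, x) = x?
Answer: 171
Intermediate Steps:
S(F, E) = 9 (S(F, E) = 5 + 4 = 9)
G(a) = 9 - a
-G(-3*(-60)) = -(9 - (-3)*(-60)) = -(9 - 1*180) = -(9 - 180) = -1*(-171) = 171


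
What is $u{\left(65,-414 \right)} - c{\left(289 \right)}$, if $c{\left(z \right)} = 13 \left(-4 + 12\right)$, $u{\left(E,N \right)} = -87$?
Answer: $-191$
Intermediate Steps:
$c{\left(z \right)} = 104$ ($c{\left(z \right)} = 13 \cdot 8 = 104$)
$u{\left(65,-414 \right)} - c{\left(289 \right)} = -87 - 104 = -191$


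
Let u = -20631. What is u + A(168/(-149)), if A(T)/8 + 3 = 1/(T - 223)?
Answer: -689774917/33395 ≈ -20655.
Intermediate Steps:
A(T) = -24 + 8/(-223 + T) (A(T) = -24 + 8/(T - 223) = -24 + 8/(-223 + T))
u + A(168/(-149)) = -20631 + 8*(670 - 504/(-149))/(-223 + 168/(-149)) = -20631 + 8*(670 - 504*(-1)/149)/(-223 + 168*(-1/149)) = -20631 + 8*(670 - 3*(-168/149))/(-223 - 168/149) = -20631 + 8*(670 + 504/149)/(-33395/149) = -20631 + 8*(-149/33395)*(100334/149) = -20631 - 802672/33395 = -689774917/33395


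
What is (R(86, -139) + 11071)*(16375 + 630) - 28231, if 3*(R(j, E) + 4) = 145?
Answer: 566964037/3 ≈ 1.8899e+8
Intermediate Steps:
R(j, E) = 133/3 (R(j, E) = -4 + (1/3)*145 = -4 + 145/3 = 133/3)
(R(86, -139) + 11071)*(16375 + 630) - 28231 = (133/3 + 11071)*(16375 + 630) - 28231 = (33346/3)*17005 - 28231 = 567048730/3 - 28231 = 566964037/3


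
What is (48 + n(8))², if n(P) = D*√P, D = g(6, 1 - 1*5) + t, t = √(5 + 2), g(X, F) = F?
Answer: 4*(24 - √2*(4 - √7))² ≈ 1951.0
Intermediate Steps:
t = √7 ≈ 2.6458
D = -4 + √7 (D = (1 - 1*5) + √7 = (1 - 5) + √7 = -4 + √7 ≈ -1.3542)
n(P) = √P*(-4 + √7) (n(P) = (-4 + √7)*√P = √P*(-4 + √7))
(48 + n(8))² = (48 + √8*(-4 + √7))² = (48 + (2*√2)*(-4 + √7))² = (48 + 2*√2*(-4 + √7))²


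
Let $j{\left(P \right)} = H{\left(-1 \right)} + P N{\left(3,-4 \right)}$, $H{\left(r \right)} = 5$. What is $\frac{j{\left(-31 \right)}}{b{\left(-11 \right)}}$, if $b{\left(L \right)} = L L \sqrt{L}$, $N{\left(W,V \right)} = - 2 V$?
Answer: $\frac{243 i \sqrt{11}}{1331} \approx 0.60551 i$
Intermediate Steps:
$b{\left(L \right)} = L^{\frac{5}{2}}$ ($b{\left(L \right)} = L^{2} \sqrt{L} = L^{\frac{5}{2}}$)
$j{\left(P \right)} = 5 + 8 P$ ($j{\left(P \right)} = 5 + P \left(\left(-2\right) \left(-4\right)\right) = 5 + P 8 = 5 + 8 P$)
$\frac{j{\left(-31 \right)}}{b{\left(-11 \right)}} = \frac{5 + 8 \left(-31\right)}{\left(-11\right)^{\frac{5}{2}}} = \frac{5 - 248}{121 i \sqrt{11}} = - 243 \left(- \frac{i \sqrt{11}}{1331}\right) = \frac{243 i \sqrt{11}}{1331}$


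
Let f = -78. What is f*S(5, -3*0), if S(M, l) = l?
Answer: 0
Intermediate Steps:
f*S(5, -3*0) = -(-234)*0 = -78*0 = 0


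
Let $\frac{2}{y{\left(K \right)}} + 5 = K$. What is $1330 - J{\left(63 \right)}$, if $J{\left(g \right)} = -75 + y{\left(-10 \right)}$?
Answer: $\frac{21077}{15} \approx 1405.1$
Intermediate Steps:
$y{\left(K \right)} = \frac{2}{-5 + K}$
$J{\left(g \right)} = - \frac{1127}{15}$ ($J{\left(g \right)} = -75 + \frac{2}{-5 - 10} = -75 + \frac{2}{-15} = -75 + 2 \left(- \frac{1}{15}\right) = -75 - \frac{2}{15} = - \frac{1127}{15}$)
$1330 - J{\left(63 \right)} = 1330 - - \frac{1127}{15} = 1330 + \frac{1127}{15} = \frac{21077}{15}$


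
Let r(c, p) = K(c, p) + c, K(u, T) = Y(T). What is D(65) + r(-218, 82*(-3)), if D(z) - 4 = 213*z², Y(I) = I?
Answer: 899465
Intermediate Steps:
D(z) = 4 + 213*z²
K(u, T) = T
r(c, p) = c + p (r(c, p) = p + c = c + p)
D(65) + r(-218, 82*(-3)) = (4 + 213*65²) + (-218 + 82*(-3)) = (4 + 213*4225) + (-218 - 246) = (4 + 899925) - 464 = 899929 - 464 = 899465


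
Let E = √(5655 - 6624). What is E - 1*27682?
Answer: -27682 + I*√969 ≈ -27682.0 + 31.129*I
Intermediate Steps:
E = I*√969 (E = √(-969) = I*√969 ≈ 31.129*I)
E - 1*27682 = I*√969 - 1*27682 = I*√969 - 27682 = -27682 + I*√969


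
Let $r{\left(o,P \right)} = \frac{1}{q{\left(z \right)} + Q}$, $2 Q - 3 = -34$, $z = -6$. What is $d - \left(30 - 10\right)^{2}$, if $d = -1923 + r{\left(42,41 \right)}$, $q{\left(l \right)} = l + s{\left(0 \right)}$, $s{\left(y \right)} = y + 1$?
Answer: $- \frac{95245}{41} \approx -2323.0$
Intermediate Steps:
$s{\left(y \right)} = 1 + y$
$q{\left(l \right)} = 1 + l$ ($q{\left(l \right)} = l + \left(1 + 0\right) = l + 1 = 1 + l$)
$Q = - \frac{31}{2}$ ($Q = \frac{3}{2} + \frac{1}{2} \left(-34\right) = \frac{3}{2} - 17 = - \frac{31}{2} \approx -15.5$)
$r{\left(o,P \right)} = - \frac{2}{41}$ ($r{\left(o,P \right)} = \frac{1}{\left(1 - 6\right) - \frac{31}{2}} = \frac{1}{-5 - \frac{31}{2}} = \frac{1}{- \frac{41}{2}} = - \frac{2}{41}$)
$d = - \frac{78845}{41}$ ($d = -1923 - \frac{2}{41} = - \frac{78845}{41} \approx -1923.0$)
$d - \left(30 - 10\right)^{2} = - \frac{78845}{41} - \left(30 - 10\right)^{2} = - \frac{78845}{41} - 20^{2} = - \frac{78845}{41} - 400 = - \frac{95245}{41}$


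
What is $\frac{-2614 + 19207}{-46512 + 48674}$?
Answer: $\frac{16593}{2162} \approx 7.6748$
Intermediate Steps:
$\frac{-2614 + 19207}{-46512 + 48674} = \frac{16593}{2162}$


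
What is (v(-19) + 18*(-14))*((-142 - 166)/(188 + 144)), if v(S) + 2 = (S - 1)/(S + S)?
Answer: 370832/1577 ≈ 235.15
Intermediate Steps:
v(S) = -2 + (-1 + S)/(2*S) (v(S) = -2 + (S - 1)/(S + S) = -2 + (-1 + S)/((2*S)) = -2 + (-1 + S)*(1/(2*S)) = -2 + (-1 + S)/(2*S))
(v(-19) + 18*(-14))*((-142 - 166)/(188 + 144)) = ((½)*(-1 - 3*(-19))/(-19) + 18*(-14))*((-142 - 166)/(188 + 144)) = ((½)*(-1/19)*(-1 + 57) - 252)*(-308/332) = ((½)*(-1/19)*56 - 252)*(-308*1/332) = (-28/19 - 252)*(-77/83) = -4816/19*(-77/83) = 370832/1577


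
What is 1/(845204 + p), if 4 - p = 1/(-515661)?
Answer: 515661/435840802489 ≈ 1.1831e-6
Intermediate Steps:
p = 2062645/515661 (p = 4 - 1/(-515661) = 4 - 1*(-1/515661) = 4 + 1/515661 = 2062645/515661 ≈ 4.0000)
1/(845204 + p) = 1/(845204 + 2062645/515661) = 1/(435840802489/515661) = 515661/435840802489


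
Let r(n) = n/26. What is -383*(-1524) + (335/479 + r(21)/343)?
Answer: 356196136459/610246 ≈ 5.8369e+5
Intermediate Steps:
r(n) = n/26 (r(n) = n*(1/26) = n/26)
-383*(-1524) + (335/479 + r(21)/343) = -383*(-1524) + (335/479 + ((1/26)*21)/343) = 583692 + (335*(1/479) + (21/26)*(1/343)) = 583692 + (335/479 + 3/1274) = 583692 + 428227/610246 = 356196136459/610246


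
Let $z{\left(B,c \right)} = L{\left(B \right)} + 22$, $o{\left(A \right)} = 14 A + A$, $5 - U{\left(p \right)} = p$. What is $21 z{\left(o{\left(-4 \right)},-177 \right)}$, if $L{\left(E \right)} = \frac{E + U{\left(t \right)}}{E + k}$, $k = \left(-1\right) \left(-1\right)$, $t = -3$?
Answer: $\frac{28350}{59} \approx 480.51$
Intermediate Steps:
$U{\left(p \right)} = 5 - p$
$o{\left(A \right)} = 15 A$
$k = 1$
$L{\left(E \right)} = \frac{8 + E}{1 + E}$ ($L{\left(E \right)} = \frac{E + \left(5 - -3\right)}{E + 1} = \frac{E + \left(5 + 3\right)}{1 + E} = \frac{E + 8}{1 + E} = \frac{8 + E}{1 + E}$)
$z{\left(B,c \right)} = 22 + \frac{8 + B}{1 + B}$ ($z{\left(B,c \right)} = \frac{8 + B}{1 + B} + 22 = 22 + \frac{8 + B}{1 + B}$)
$21 z{\left(o{\left(-4 \right)},-177 \right)} = 21 \frac{30 + 23 \cdot 15 \left(-4\right)}{1 + 15 \left(-4\right)} = 21 \frac{30 + 23 \left(-60\right)}{1 - 60} = 21 \frac{30 - 1380}{-59} = 21 \left(\left(- \frac{1}{59}\right) \left(-1350\right)\right) = 21 \cdot \frac{1350}{59} = \frac{28350}{59}$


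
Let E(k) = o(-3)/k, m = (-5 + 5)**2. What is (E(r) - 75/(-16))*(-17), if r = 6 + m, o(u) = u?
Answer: -1139/16 ≈ -71.188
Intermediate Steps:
m = 0 (m = 0**2 = 0)
r = 6 (r = 6 + 0 = 6)
E(k) = -3/k
(E(r) - 75/(-16))*(-17) = (-3/6 - 75/(-16))*(-17) = (-3*1/6 - 75*(-1/16))*(-17) = (-1/2 + 75/16)*(-17) = (67/16)*(-17) = -1139/16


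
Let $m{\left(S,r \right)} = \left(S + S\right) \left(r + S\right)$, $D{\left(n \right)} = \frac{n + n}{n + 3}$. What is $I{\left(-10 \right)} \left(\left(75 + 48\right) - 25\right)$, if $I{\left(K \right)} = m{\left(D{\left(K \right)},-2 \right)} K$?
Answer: $-4800$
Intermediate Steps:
$D{\left(n \right)} = \frac{2 n}{3 + n}$
$m{\left(S,r \right)} = 2 S \left(S + r\right)$
$I{\left(K \right)} = \frac{4 K^{2} \left(-2 + \frac{2 K}{3 + K}\right)}{3 + K}$ ($I{\left(K \right)} = 2 \frac{2 K}{3 + K} \left(\frac{2 K}{3 + K} - 2\right) K = 2 \frac{2 K}{3 + K} \left(-2 + \frac{2 K}{3 + K}\right) K = \frac{4 K \left(-2 + \frac{2 K}{3 + K}\right)}{3 + K} K = \frac{4 K^{2} \left(-2 + \frac{2 K}{3 + K}\right)}{3 + K}$)
$I{\left(-10 \right)} \left(\left(75 + 48\right) - 25\right) = - \frac{24 \left(-10\right)^{2}}{\left(3 - 10\right)^{2}} \left(\left(75 + 48\right) - 25\right) = \left(-24\right) 100 \cdot \frac{1}{49} \left(123 - 25\right) = \left(-24\right) 100 \cdot \frac{1}{49} \cdot 98 = \left(- \frac{2400}{49}\right) 98 = -4800$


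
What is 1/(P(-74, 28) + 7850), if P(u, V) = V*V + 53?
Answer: 1/8687 ≈ 0.00011511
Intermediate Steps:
P(u, V) = 53 + V² (P(u, V) = V² + 53 = 53 + V²)
1/(P(-74, 28) + 7850) = 1/((53 + 28²) + 7850) = 1/((53 + 784) + 7850) = 1/(837 + 7850) = 1/8687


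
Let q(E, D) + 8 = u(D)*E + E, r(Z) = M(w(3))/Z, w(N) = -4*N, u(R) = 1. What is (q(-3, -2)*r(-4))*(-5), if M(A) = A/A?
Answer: -35/2 ≈ -17.500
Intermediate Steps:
M(A) = 1
r(Z) = 1/Z
q(E, D) = -8 + 2*E (q(E, D) = -8 + (1*E + E) = -8 + (E + E) = -8 + 2*E)
(q(-3, -2)*r(-4))*(-5) = ((-8 + 2*(-3))/(-4))*(-5) = ((-8 - 6)*(-1/4))*(-5) = -14*(-1/4)*(-5) = (7/2)*(-5) = -35/2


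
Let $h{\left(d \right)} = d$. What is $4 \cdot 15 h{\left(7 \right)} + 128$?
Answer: $548$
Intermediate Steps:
$4 \cdot 15 h{\left(7 \right)} + 128 = 4 \cdot 15 \cdot 7 + 128 = 60 \cdot 7 + 128 = 420 + 128 = 548$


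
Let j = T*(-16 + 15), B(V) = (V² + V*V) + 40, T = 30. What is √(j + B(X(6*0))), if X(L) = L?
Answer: √10 ≈ 3.1623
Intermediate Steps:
B(V) = 40 + 2*V² (B(V) = (V² + V²) + 40 = 2*V² + 40 = 40 + 2*V²)
j = -30 (j = 30*(-16 + 15) = 30*(-1) = -30)
√(j + B(X(6*0))) = √(-30 + (40 + 2*(6*0)²)) = √(-30 + (40 + 2*0²)) = √(-30 + (40 + 2*0)) = √(-30 + (40 + 0)) = √(-30 + 40) = √10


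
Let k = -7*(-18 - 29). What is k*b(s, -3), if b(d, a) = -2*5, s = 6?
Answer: -3290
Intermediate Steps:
k = 329 (k = -7*(-47) = 329)
b(d, a) = -10
k*b(s, -3) = 329*(-10) = -3290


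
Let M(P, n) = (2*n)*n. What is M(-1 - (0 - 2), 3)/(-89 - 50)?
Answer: -18/139 ≈ -0.12950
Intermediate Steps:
M(P, n) = 2*n²
M(-1 - (0 - 2), 3)/(-89 - 50) = (2*3²)/(-89 - 50) = (2*9)/(-139) = 18*(-1/139) = -18/139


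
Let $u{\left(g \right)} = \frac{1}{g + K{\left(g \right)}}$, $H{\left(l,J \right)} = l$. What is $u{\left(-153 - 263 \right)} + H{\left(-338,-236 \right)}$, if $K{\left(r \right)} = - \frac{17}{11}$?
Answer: $- \frac{1552445}{4593} \approx -338.0$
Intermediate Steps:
$K{\left(r \right)} = - \frac{17}{11}$ ($K{\left(r \right)} = \left(-17\right) \frac{1}{11} = - \frac{17}{11}$)
$u{\left(g \right)} = \frac{1}{- \frac{17}{11} + g}$ ($u{\left(g \right)} = \frac{1}{g - \frac{17}{11}} = \frac{1}{- \frac{17}{11} + g}$)
$u{\left(-153 - 263 \right)} + H{\left(-338,-236 \right)} = \frac{11}{-17 + 11 \left(-153 - 263\right)} - 338 = \frac{11}{-17 + 11 \left(-416\right)} - 338 = \frac{11}{-17 - 4576} - 338 = \frac{11}{-4593} - 338 = 11 \left(- \frac{1}{4593}\right) - 338 = - \frac{11}{4593} - 338 = - \frac{1552445}{4593}$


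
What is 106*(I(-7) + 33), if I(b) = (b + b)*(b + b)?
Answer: 24274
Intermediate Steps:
I(b) = 4*b**2 (I(b) = (2*b)*(2*b) = 4*b**2)
106*(I(-7) + 33) = 106*(4*(-7)**2 + 33) = 106*(4*49 + 33) = 106*(196 + 33) = 106*229 = 24274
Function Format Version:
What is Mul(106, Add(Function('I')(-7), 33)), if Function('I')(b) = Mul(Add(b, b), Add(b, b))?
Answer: 24274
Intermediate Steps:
Function('I')(b) = Mul(4, Pow(b, 2)) (Function('I')(b) = Mul(Mul(2, b), Mul(2, b)) = Mul(4, Pow(b, 2)))
Mul(106, Add(Function('I')(-7), 33)) = Mul(106, Add(Mul(4, Pow(-7, 2)), 33)) = Mul(106, Add(Mul(4, 49), 33)) = Mul(106, Add(196, 33)) = Mul(106, 229) = 24274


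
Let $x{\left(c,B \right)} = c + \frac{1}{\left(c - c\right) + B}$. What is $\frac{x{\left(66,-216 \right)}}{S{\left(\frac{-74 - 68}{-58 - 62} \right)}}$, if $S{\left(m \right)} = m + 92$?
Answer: $\frac{71275}{100638} \approx 0.70823$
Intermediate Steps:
$x{\left(c,B \right)} = c + \frac{1}{B}$ ($x{\left(c,B \right)} = c + \frac{1}{0 + B} = c + \frac{1}{B}$)
$S{\left(m \right)} = 92 + m$
$\frac{x{\left(66,-216 \right)}}{S{\left(\frac{-74 - 68}{-58 - 62} \right)}} = \frac{66 + \frac{1}{-216}}{92 + \frac{-74 - 68}{-58 - 62}} = \frac{66 - \frac{1}{216}}{92 - \frac{142}{-58 - 62}} = \frac{14255}{216 \left(92 - \frac{142}{-58 - 62}\right)} = \frac{14255}{216 \left(92 - \frac{142}{-120}\right)} = \frac{14255}{216 \left(92 - - \frac{71}{60}\right)} = \frac{14255}{216 \left(92 + \frac{71}{60}\right)} = \frac{14255}{216 \cdot \frac{5591}{60}} = \frac{14255}{216} \cdot \frac{60}{5591} = \frac{71275}{100638}$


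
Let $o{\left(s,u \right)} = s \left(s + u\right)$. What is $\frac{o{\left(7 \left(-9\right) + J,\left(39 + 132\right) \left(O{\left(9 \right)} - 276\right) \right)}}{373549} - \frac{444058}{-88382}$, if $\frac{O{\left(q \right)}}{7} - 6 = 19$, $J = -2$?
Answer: $\frac{12066808851}{1500682169} \approx 8.0409$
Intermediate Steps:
$O{\left(q \right)} = 175$ ($O{\left(q \right)} = 42 + 7 \cdot 19 = 42 + 133 = 175$)
$\frac{o{\left(7 \left(-9\right) + J,\left(39 + 132\right) \left(O{\left(9 \right)} - 276\right) \right)}}{373549} - \frac{444058}{-88382} = \frac{\left(7 \left(-9\right) - 2\right) \left(\left(7 \left(-9\right) - 2\right) + \left(39 + 132\right) \left(175 - 276\right)\right)}{373549} - \frac{444058}{-88382} = \left(-63 - 2\right) \left(\left(-63 - 2\right) + 171 \left(-101\right)\right) \frac{1}{373549} - - \frac{222029}{44191} = - 65 \left(-65 - 17271\right) \frac{1}{373549} + \frac{222029}{44191} = \left(-65\right) \left(-17336\right) \frac{1}{373549} + \frac{222029}{44191} = 1126840 \cdot \frac{1}{373549} + \frac{222029}{44191} = \frac{102440}{33959} + \frac{222029}{44191} = \frac{12066808851}{1500682169}$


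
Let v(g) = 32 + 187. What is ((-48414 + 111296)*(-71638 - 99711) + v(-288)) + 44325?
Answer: -10774723274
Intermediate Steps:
v(g) = 219
((-48414 + 111296)*(-71638 - 99711) + v(-288)) + 44325 = ((-48414 + 111296)*(-71638 - 99711) + 219) + 44325 = (62882*(-171349) + 219) + 44325 = (-10774767818 + 219) + 44325 = -10774767599 + 44325 = -10774723274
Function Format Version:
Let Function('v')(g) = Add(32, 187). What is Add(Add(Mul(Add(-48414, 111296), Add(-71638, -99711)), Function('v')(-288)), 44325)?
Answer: -10774723274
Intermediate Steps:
Function('v')(g) = 219
Add(Add(Mul(Add(-48414, 111296), Add(-71638, -99711)), Function('v')(-288)), 44325) = Add(Add(Mul(Add(-48414, 111296), Add(-71638, -99711)), 219), 44325) = Add(Add(Mul(62882, -171349), 219), 44325) = Add(Add(-10774767818, 219), 44325) = Add(-10774767599, 44325) = -10774723274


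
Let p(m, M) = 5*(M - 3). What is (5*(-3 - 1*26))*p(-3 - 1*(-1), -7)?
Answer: 7250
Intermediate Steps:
p(m, M) = -15 + 5*M (p(m, M) = 5*(-3 + M) = -15 + 5*M)
(5*(-3 - 1*26))*p(-3 - 1*(-1), -7) = (5*(-3 - 1*26))*(-15 + 5*(-7)) = (5*(-3 - 26))*(-15 - 35) = (5*(-29))*(-50) = -145*(-50) = 7250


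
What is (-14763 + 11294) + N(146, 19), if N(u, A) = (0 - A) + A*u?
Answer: -714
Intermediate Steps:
N(u, A) = -A + A*u
(-14763 + 11294) + N(146, 19) = (-14763 + 11294) + 19*(-1 + 146) = -3469 + 19*145 = -3469 + 2755 = -714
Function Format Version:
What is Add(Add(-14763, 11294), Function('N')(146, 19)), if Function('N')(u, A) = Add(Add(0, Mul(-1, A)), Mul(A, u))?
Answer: -714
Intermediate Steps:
Function('N')(u, A) = Add(Mul(-1, A), Mul(A, u))
Add(Add(-14763, 11294), Function('N')(146, 19)) = Add(Add(-14763, 11294), Mul(19, Add(-1, 146))) = Add(-3469, Mul(19, 145)) = Add(-3469, 2755) = -714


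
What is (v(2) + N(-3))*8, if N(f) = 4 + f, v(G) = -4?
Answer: -24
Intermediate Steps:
(v(2) + N(-3))*8 = (-4 + (4 - 3))*8 = (-4 + 1)*8 = -3*8 = -24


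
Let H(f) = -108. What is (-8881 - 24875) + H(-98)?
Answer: -33864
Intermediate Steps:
(-8881 - 24875) + H(-98) = (-8881 - 24875) - 108 = -33756 - 108 = -33864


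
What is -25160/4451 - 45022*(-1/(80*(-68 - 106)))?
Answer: -275310061/30978960 ≈ -8.8870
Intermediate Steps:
-25160/4451 - 45022*(-1/(80*(-68 - 106))) = -25160*1/4451 - 45022/((-174*(-80))) = -25160/4451 - 45022/13920 = -25160/4451 - 45022*1/13920 = -25160/4451 - 22511/6960 = -275310061/30978960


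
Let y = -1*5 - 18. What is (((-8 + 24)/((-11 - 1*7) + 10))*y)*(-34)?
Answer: -1564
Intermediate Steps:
y = -23 (y = -5 - 18 = -23)
(((-8 + 24)/((-11 - 1*7) + 10))*y)*(-34) = (((-8 + 24)/((-11 - 1*7) + 10))*(-23))*(-34) = ((16/((-11 - 7) + 10))*(-23))*(-34) = ((16/(-18 + 10))*(-23))*(-34) = ((16/(-8))*(-23))*(-34) = ((16*(-⅛))*(-23))*(-34) = -2*(-23)*(-34) = 46*(-34) = -1564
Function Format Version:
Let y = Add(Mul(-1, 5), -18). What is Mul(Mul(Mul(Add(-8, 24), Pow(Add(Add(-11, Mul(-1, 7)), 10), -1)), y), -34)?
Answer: -1564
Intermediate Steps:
y = -23 (y = Add(-5, -18) = -23)
Mul(Mul(Mul(Add(-8, 24), Pow(Add(Add(-11, Mul(-1, 7)), 10), -1)), y), -34) = Mul(Mul(Mul(Add(-8, 24), Pow(Add(Add(-11, Mul(-1, 7)), 10), -1)), -23), -34) = Mul(Mul(Mul(16, Pow(Add(Add(-11, -7), 10), -1)), -23), -34) = Mul(Mul(Mul(16, Pow(Add(-18, 10), -1)), -23), -34) = Mul(Mul(Mul(16, Pow(-8, -1)), -23), -34) = Mul(Mul(Mul(16, Rational(-1, 8)), -23), -34) = Mul(Mul(-2, -23), -34) = Mul(46, -34) = -1564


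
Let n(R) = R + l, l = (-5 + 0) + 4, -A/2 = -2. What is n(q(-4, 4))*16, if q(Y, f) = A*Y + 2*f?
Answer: -144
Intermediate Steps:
A = 4 (A = -2*(-2) = 4)
l = -1 (l = -5 + 4 = -1)
q(Y, f) = 2*f + 4*Y (q(Y, f) = 4*Y + 2*f = 2*f + 4*Y)
n(R) = -1 + R (n(R) = R - 1 = -1 + R)
n(q(-4, 4))*16 = (-1 + (2*4 + 4*(-4)))*16 = (-1 + (8 - 16))*16 = (-1 - 8)*16 = -9*16 = -144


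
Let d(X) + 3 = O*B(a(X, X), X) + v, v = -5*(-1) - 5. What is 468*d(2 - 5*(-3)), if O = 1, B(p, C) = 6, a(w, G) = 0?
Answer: 1404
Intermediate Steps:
v = 0 (v = 5 - 5 = 0)
d(X) = 3 (d(X) = -3 + (1*6 + 0) = -3 + (6 + 0) = -3 + 6 = 3)
468*d(2 - 5*(-3)) = 468*3 = 1404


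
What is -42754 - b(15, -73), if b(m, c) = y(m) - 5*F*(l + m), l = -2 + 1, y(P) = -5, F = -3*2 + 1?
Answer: -43099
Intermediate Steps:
F = -5 (F = -6 + 1 = -5)
l = -1
b(m, c) = -30 + 25*m (b(m, c) = -5 - (-25)*(-1 + m) = -5 - 5*(5 - 5*m) = -5 + (-25 + 25*m) = -30 + 25*m)
-42754 - b(15, -73) = -42754 - (-30 + 25*15) = -42754 - (-30 + 375) = -42754 - 1*345 = -42754 - 345 = -43099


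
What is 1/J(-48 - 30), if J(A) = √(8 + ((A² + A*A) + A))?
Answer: √12098/12098 ≈ 0.0090917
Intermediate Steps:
J(A) = √(8 + A + 2*A²) (J(A) = √(8 + ((A² + A²) + A)) = √(8 + (2*A² + A)) = √(8 + (A + 2*A²)) = √(8 + A + 2*A²))
1/J(-48 - 30) = 1/(√(8 + (-48 - 30) + 2*(-48 - 30)²)) = 1/(√(8 - 78 + 2*(-78)²)) = 1/(√(8 - 78 + 2*6084)) = 1/(√(8 - 78 + 12168)) = 1/(√12098) = √12098/12098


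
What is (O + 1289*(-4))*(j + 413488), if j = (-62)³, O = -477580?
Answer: -84556037760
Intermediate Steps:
j = -238328
(O + 1289*(-4))*(j + 413488) = (-477580 + 1289*(-4))*(-238328 + 413488) = (-477580 - 5156)*175160 = -482736*175160 = -84556037760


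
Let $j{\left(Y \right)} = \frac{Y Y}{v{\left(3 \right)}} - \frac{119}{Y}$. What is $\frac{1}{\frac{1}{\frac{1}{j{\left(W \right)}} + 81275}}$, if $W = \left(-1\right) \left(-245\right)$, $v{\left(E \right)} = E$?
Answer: $\frac{170744470705}{2100824} \approx 81275.0$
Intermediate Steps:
$W = 245$
$j{\left(Y \right)} = - \frac{119}{Y} + \frac{Y^{2}}{3}$ ($j{\left(Y \right)} = \frac{Y Y}{3} - \frac{119}{Y} = Y^{2} \cdot \frac{1}{3} - \frac{119}{Y} = \frac{Y^{2}}{3} - \frac{119}{Y} = - \frac{119}{Y} + \frac{Y^{2}}{3}$)
$\frac{1}{\frac{1}{\frac{1}{j{\left(W \right)}} + 81275}} = \frac{1}{\frac{1}{\frac{1}{\frac{1}{3} \cdot \frac{1}{245} \left(-357 + 245^{3}\right)} + 81275}} = \frac{1}{\frac{1}{\frac{1}{\frac{1}{3} \cdot \frac{1}{245} \left(-357 + 14706125\right)} + 81275}} = \frac{1}{\frac{1}{\frac{1}{\frac{1}{3} \cdot \frac{1}{245} \cdot 14705768} + 81275}} = \frac{1}{\frac{1}{\frac{1}{\frac{2100824}{105}} + 81275}} = \frac{1}{\frac{1}{\frac{105}{2100824} + 81275}} = \frac{1}{\frac{1}{\frac{170744470705}{2100824}}} = \frac{1}{\frac{2100824}{170744470705}} = \frac{170744470705}{2100824}$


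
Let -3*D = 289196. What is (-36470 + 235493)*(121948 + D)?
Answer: 5084904968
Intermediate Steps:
D = -289196/3 (D = -1/3*289196 = -289196/3 ≈ -96399.)
(-36470 + 235493)*(121948 + D) = (-36470 + 235493)*(121948 - 289196/3) = 199023*(76648/3) = 5084904968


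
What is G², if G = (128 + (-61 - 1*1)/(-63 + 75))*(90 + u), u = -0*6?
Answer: 122213025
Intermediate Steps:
u = 0 (u = -12*0 = 0)
G = 11055 (G = (128 + (-61 - 1*1)/(-63 + 75))*(90 + 0) = (128 + (-61 - 1)/12)*90 = (128 - 62*1/12)*90 = (128 - 31/6)*90 = (737/6)*90 = 11055)
G² = 11055² = 122213025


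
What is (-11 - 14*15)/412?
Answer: -221/412 ≈ -0.53641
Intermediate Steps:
(-11 - 14*15)/412 = (-11 - 210)*(1/412) = -221*1/412 = -221/412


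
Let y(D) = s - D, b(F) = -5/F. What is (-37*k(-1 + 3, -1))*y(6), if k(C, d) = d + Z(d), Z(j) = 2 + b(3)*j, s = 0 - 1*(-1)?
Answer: 1480/3 ≈ 493.33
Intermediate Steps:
s = 1 (s = 0 + 1 = 1)
y(D) = 1 - D
Z(j) = 2 - 5*j/3 (Z(j) = 2 + (-5/3)*j = 2 + (-5*⅓)*j = 2 - 5*j/3)
k(C, d) = 2 - 2*d/3 (k(C, d) = d + (2 - 5*d/3) = 2 - 2*d/3)
(-37*k(-1 + 3, -1))*y(6) = (-37*(2 - ⅔*(-1)))*(1 - 1*6) = (-37*(2 + ⅔))*(1 - 6) = -37*8/3*(-5) = -296/3*(-5) = 1480/3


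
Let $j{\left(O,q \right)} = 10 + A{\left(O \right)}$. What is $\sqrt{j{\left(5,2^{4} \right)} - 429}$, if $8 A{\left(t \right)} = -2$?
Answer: $\frac{i \sqrt{1677}}{2} \approx 20.476 i$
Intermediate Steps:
$A{\left(t \right)} = - \frac{1}{4}$ ($A{\left(t \right)} = \frac{1}{8} \left(-2\right) = - \frac{1}{4}$)
$j{\left(O,q \right)} = \frac{39}{4}$ ($j{\left(O,q \right)} = 10 - \frac{1}{4} = \frac{39}{4}$)
$\sqrt{j{\left(5,2^{4} \right)} - 429} = \sqrt{\frac{39}{4} - 429} = \sqrt{- \frac{1677}{4}} = \frac{i \sqrt{1677}}{2}$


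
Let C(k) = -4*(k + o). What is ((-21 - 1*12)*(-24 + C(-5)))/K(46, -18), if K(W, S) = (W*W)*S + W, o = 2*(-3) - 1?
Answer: 396/19021 ≈ 0.020819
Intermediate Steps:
o = -7 (o = -6 - 1 = -7)
C(k) = 28 - 4*k (C(k) = -4*(k - 7) = -4*(-7 + k) = 28 - 4*k)
K(W, S) = W + S*W**2 (K(W, S) = W**2*S + W = S*W**2 + W = W + S*W**2)
((-21 - 1*12)*(-24 + C(-5)))/K(46, -18) = ((-21 - 1*12)*(-24 + (28 - 4*(-5))))/((46*(1 - 18*46))) = ((-21 - 12)*(-24 + (28 + 20)))/((46*(1 - 828))) = (-33*(-24 + 48))/((46*(-827))) = -33*24/(-38042) = -792*(-1/38042) = 396/19021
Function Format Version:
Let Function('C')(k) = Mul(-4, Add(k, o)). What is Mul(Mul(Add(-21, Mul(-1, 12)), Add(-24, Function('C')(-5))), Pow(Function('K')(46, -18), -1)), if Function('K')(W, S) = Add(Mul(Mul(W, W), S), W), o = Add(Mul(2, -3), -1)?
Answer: Rational(396, 19021) ≈ 0.020819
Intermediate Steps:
o = -7 (o = Add(-6, -1) = -7)
Function('C')(k) = Add(28, Mul(-4, k)) (Function('C')(k) = Mul(-4, Add(k, -7)) = Mul(-4, Add(-7, k)) = Add(28, Mul(-4, k)))
Function('K')(W, S) = Add(W, Mul(S, Pow(W, 2))) (Function('K')(W, S) = Add(Mul(Pow(W, 2), S), W) = Add(Mul(S, Pow(W, 2)), W) = Add(W, Mul(S, Pow(W, 2))))
Mul(Mul(Add(-21, Mul(-1, 12)), Add(-24, Function('C')(-5))), Pow(Function('K')(46, -18), -1)) = Mul(Mul(Add(-21, Mul(-1, 12)), Add(-24, Add(28, Mul(-4, -5)))), Pow(Mul(46, Add(1, Mul(-18, 46))), -1)) = Mul(Mul(Add(-21, -12), Add(-24, Add(28, 20))), Pow(Mul(46, Add(1, -828)), -1)) = Mul(Mul(-33, Add(-24, 48)), Pow(Mul(46, -827), -1)) = Mul(Mul(-33, 24), Pow(-38042, -1)) = Mul(-792, Rational(-1, 38042)) = Rational(396, 19021)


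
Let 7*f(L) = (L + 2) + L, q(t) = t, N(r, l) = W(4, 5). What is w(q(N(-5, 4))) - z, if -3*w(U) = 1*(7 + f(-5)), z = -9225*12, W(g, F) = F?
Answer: 2324659/21 ≈ 1.1070e+5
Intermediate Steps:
N(r, l) = 5
f(L) = 2/7 + 2*L/7 (f(L) = ((L + 2) + L)/7 = ((2 + L) + L)/7 = (2 + 2*L)/7 = 2/7 + 2*L/7)
z = -110700
w(U) = -41/21 (w(U) = -(7 + (2/7 + (2/7)*(-5)))/3 = -(7 + (2/7 - 10/7))/3 = -(7 - 8/7)/3 = -41/(3*7) = -1/3*41/7 = -41/21)
w(q(N(-5, 4))) - z = -41/21 - 1*(-110700) = -41/21 + 110700 = 2324659/21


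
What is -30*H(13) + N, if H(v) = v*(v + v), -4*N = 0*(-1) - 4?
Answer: -10139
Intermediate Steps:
N = 1 (N = -(0*(-1) - 4)/4 = -(0 - 4)/4 = -¼*(-4) = 1)
H(v) = 2*v² (H(v) = v*(2*v) = 2*v²)
-30*H(13) + N = -60*13² + 1 = -60*169 + 1 = -30*338 + 1 = -10140 + 1 = -10139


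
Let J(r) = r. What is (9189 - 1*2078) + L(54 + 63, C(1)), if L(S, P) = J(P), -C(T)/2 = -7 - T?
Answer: 7127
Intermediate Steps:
C(T) = 14 + 2*T (C(T) = -2*(-7 - T) = 14 + 2*T)
L(S, P) = P
(9189 - 1*2078) + L(54 + 63, C(1)) = (9189 - 1*2078) + (14 + 2*1) = (9189 - 2078) + (14 + 2) = 7111 + 16 = 7127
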